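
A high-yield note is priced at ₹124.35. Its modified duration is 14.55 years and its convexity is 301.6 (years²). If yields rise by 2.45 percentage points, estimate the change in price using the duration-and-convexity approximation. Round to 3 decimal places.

-₹33.072

Duration effect: -D_mod·Δy = -14.55 × (+0.0245) = -0.356475
Convexity effect: ½·C·(Δy)² = 0.5 × 301.6 × (0.0245)² = +0.0905177
ΔP/P ≈ -0.356475 + 0.0905177 = -0.2659573
ΔP ≈ 124.35 × (-0.2659573) = -33.071790255.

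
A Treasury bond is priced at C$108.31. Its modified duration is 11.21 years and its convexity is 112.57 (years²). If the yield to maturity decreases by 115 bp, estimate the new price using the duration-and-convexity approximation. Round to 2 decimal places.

C$123.08

Duration effect: -D_mod·Δy = -11.21 × (-0.0115) = +0.128915
Convexity effect: ½·C·(Δy)² = 0.5 × 112.57 × (-0.0115)² = +0.00744369125
ΔP/P ≈ +0.128915 + 0.00744369125 = +0.13635869125
New price ≈ 108.31 × (1 + 0.13635869125) = 123.0790098492875.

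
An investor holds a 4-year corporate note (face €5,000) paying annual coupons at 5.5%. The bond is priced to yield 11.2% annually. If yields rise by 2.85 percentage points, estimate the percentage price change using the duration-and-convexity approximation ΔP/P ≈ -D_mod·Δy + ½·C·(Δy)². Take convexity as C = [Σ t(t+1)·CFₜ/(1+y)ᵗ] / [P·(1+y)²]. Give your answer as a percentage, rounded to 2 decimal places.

With y = 0.112:
  t   CF        PV=CF/(1+0.112)^t    t·PV        t(t+1)·PV
  1       275.00       247.3022       247.3022         494.6043
  2       275.00       222.3940       444.7881       1,334.3642
  3       275.00       199.9946       599.9839       2,399.9355
  4     5,275.00     3,449.8746    13,799.4986      68,997.4929
  Σ                  4,119.5655    15,091.5727      73,226.3970
P = 4,119.5655; D_Mac = 3.66339 yrs; D_mod = 3.29441 yrs; C = 14.37496.
Duration effect: -3.29441 × (+0.0285) = -0.093891
Convexity effect: 0.5 × 14.37496 × (0.0285)² = +0.0058380
ΔP/P ≈ -0.093891 + 0.0058380 = -0.088053 = -8.8053%.

-8.81%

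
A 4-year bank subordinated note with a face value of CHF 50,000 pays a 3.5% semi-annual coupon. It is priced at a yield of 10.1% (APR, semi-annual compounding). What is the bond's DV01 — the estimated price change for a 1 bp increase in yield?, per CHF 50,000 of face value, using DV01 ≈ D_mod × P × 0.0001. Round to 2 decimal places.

CHF 13.98

Periodic yield y = 0.0505.
  t   CF        PV=CF/(1+0.0505)^t    t·PV
  1       875.00       832.9367       832.9367
  2       875.00       792.8955     1,585.7910
  3       875.00       754.7791     2,264.3374
  4       875.00       718.4951     2,873.9805
  5       875.00       683.9554     3,419.7769
  6       875.00       651.0760     3,906.4562
  7       875.00       619.7773     4,338.4410
  8    50,875.00    34,303.3053   274,426.4422
  Σ                 39,357.2204   293,648.1619
P = 39,357.2204; D_Mac = 7.46110 half-year periods = 3.73055 yrs; D_mod = 3.55121 yrs.
DV01 ≈ 3.55121 × 39,357.2204 × 0.0001 = 13.976590.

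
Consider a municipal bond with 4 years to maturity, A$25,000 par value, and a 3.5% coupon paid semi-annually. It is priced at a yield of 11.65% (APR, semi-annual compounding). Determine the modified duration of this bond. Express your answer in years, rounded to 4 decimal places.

Periodic yield y = 0.05825. First find Macaulay duration:
  t   CF        PV=CF/(1+0.05825)^t    t·PV
  1       437.50       413.4184       413.4184
  2       437.50       390.6623       781.3246
  3       437.50       369.1588     1,107.4764
  4       437.50       348.8389     1,395.3557
  5       437.50       329.6375     1,648.1877
  6       437.50       311.4931     1,868.9584
  7       437.50       294.3473     2,060.4314
  8    25,437.50    16,172.1667   129,377.3336
  Σ                 18,629.7231   138,652.4863
P = 18,629.7231; Macaulay duration = 138,652.4863 / 18,629.7231 = 7.44254 half-year periods = 3.72127 years.
Modified duration = D_Mac / (1 + y) = 3.72127 / 1.05825 = 3.51644 years.

3.5164 years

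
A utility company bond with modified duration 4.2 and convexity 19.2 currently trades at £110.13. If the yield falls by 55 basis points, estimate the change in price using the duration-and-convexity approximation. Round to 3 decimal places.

+£2.576

Duration effect: -D_mod·Δy = -4.2 × (-0.0055) = +0.023100
Convexity effect: ½·C·(Δy)² = 0.5 × 19.2 × (-0.0055)² = +0.0002904
ΔP/P ≈ +0.023100 + 0.0002904 = +0.0233904
ΔP ≈ 110.13 × (+0.0233904) = +2.575984752.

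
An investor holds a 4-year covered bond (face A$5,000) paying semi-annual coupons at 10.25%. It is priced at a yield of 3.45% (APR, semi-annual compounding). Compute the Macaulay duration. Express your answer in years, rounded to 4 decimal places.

Periodic yield y = 0.01725. Discount each cash flow and weight by its period:
  t   CF        PV=CF/(1+0.01725)^t    t·PV
  1       256.25       251.9046       251.9046
  2       256.25       247.6330       495.2660
  3       256.25       243.4337       730.3012
  4       256.25       239.3057       957.2229
  5       256.25       235.2477     1,176.2385
  6       256.25       231.2585     1,387.5509
  7       256.25       227.3369     1,591.3585
  8     5,256.25     4,584.1036    36,672.8289
  Σ                  6,260.2238    43,262.6715
Price P = Σ PV = 6,260.2238.
Macaulay duration = Σ(t·PV) / P = 43,262.6715 / 6,260.2238 = 6.91072 half-year periods.
In years: 6.91072 / 2 = 3.45536 years.

3.4554 years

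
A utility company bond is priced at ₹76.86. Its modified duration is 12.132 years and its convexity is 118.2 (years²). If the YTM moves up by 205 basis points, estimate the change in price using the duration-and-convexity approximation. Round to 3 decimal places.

-₹17.207

Duration effect: -D_mod·Δy = -12.132 × (+0.0205) = -0.248706
Convexity effect: ½·C·(Δy)² = 0.5 × 118.2 × (0.0205)² = +0.024836775
ΔP/P ≈ -0.248706 + 0.024836775 = -0.223869225
ΔP ≈ 76.86 × (-0.223869225) = -17.2065886335.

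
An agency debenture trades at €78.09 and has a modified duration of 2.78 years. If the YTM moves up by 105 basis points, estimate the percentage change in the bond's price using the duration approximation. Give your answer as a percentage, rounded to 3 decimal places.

-2.919%

Duration approximation: ΔP/P ≈ -D_mod · Δy = -2.78 × (+0.0105) = -0.029190.
As a percentage: -2.9190%.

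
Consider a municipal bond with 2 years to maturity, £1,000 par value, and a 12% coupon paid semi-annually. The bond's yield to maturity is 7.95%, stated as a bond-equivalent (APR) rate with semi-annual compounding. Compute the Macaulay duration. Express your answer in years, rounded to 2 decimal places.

1.84 years

Periodic yield y = 0.03975. Discount each cash flow and weight by its period:
  t   CF        PV=CF/(1+0.03975)^t    t·PV
  1        60.00        57.7062        57.7062
  2        60.00        55.5001       111.0001
  3        60.00        53.3783       160.1348
  4     1,060.00       906.9642     3,627.8568
  Σ                  1,073.5487     3,956.6979
Price P = Σ PV = 1,073.5487.
Macaulay duration = Σ(t·PV) / P = 3,956.6979 / 1,073.5487 = 3.68562 half-year periods.
In years: 3.68562 / 2 = 1.84281 years.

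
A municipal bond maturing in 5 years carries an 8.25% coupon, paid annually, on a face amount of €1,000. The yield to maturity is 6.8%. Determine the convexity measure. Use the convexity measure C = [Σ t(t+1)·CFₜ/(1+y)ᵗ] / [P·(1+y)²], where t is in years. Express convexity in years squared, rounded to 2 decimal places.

21.54

With y = 0.068:
  t   CF        PV=CF/(1+0.068)^t    t·PV        t(t+1)·PV
  1        82.50        77.2472        77.2472         154.4944
  2        82.50        72.3288       144.6577         433.9730
  3        82.50        67.7236       203.1709         812.6835
  4        82.50        63.4116       253.6465       1,268.2327
  5     1,082.50       779.0613     3,895.3066      23,371.8396
  Σ                  1,059.7726     4,574.0288      26,041.2231
P = 1,059.7726.
Convexity = Σ t(t+1)·PV / [P·(1+y)²] = 26,041.2231 / (1,059.7726 × 1.140624) = 21.54300.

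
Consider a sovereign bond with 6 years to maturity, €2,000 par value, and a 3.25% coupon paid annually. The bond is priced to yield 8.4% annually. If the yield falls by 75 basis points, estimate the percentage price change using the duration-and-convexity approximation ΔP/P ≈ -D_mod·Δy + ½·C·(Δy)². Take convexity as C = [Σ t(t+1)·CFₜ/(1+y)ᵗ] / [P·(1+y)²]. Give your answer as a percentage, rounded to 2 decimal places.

+3.87%

With y = 0.084:
  t   CF        PV=CF/(1+0.084)^t    t·PV        t(t+1)·PV
  1        65.00        59.9631        59.9631         119.9262
  2        65.00        55.3165       110.6330         331.8991
  3        65.00        51.0300       153.0900         612.3599
  4        65.00        47.0756       188.3026         941.5128
  5        65.00        43.4277       217.1386       1,302.8313
  6     2,065.00     1,272.7537     7,636.5221      53,455.6547
  Σ                  1,529.5666     8,365.6493      56,764.1841
P = 1,529.5666; D_Mac = 5.46929 yrs; D_mod = 5.04547 yrs; C = 31.58257.
Duration effect: -5.04547 × (-0.0075) = +0.037841
Convexity effect: 0.5 × 31.58257 × (-0.0075)² = +0.0008883
ΔP/P ≈ +0.037841 + 0.0008883 = +0.038729 = +3.8729%.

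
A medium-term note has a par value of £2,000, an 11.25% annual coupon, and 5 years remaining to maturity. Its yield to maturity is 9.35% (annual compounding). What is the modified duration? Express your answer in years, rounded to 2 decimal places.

3.77 years

Periodic yield y = 0.0935. First find Macaulay duration:
  t   CF        PV=CF/(1+0.0935)^t    t·PV
  1       225.00       205.7613       205.7613
  2       225.00       188.1676       376.3353
  3       225.00       172.0783       516.2350
  4       225.00       157.3647       629.4589
  5     2,225.00     1,423.1022     7,115.5108
  Σ                  2,146.4742     8,843.3012
P = 2,146.4742; Macaulay duration = 8,843.3012 / 2,146.4742 = 4.11992 years.
Modified duration = D_Mac / (1 + y) = 4.11992 / 1.0935 = 3.76764 years.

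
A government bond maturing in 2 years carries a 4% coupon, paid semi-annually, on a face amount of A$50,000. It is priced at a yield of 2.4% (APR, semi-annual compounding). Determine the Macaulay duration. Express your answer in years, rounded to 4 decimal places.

1.9430 years

Periodic yield y = 0.012. Discount each cash flow and weight by its period:
  t   CF        PV=CF/(1+0.012)^t    t·PV
  1     1,000.00       988.1423       988.1423
  2     1,000.00       976.4252     1,952.8504
  3     1,000.00       964.8470     2,894.5411
  4    51,000.00    48,623.7138   194,494.8550
  Σ                 51,553.1283   200,330.3888
Price P = Σ PV = 51,553.1283.
Macaulay duration = Σ(t·PV) / P = 200,330.3888 / 51,553.1283 = 3.88590 half-year periods.
In years: 3.88590 / 2 = 1.94295 years.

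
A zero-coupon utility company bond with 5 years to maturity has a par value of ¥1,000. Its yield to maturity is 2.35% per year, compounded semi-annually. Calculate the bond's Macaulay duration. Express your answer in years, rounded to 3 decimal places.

A zero-coupon bond has a single cash flow at maturity, so its Macaulay duration equals its maturity: 5 years.
(Equivalently: 10 semi-annual periods ÷ 2 = 5 years.)

5.000 years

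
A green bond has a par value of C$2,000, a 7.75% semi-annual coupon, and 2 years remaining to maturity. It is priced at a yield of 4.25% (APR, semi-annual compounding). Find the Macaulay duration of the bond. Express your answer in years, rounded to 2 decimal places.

1.89 years

Periodic yield y = 0.02125. Discount each cash flow and weight by its period:
  t   CF        PV=CF/(1+0.02125)^t    t·PV
  1        77.50        75.8874        75.8874
  2        77.50        74.3083       148.6167
  3        77.50        72.7621       218.2864
  4     2,077.50     1,909.9093     7,639.6374
  Σ                  2,132.8672     8,082.4279
Price P = Σ PV = 2,132.8672.
Macaulay duration = Σ(t·PV) / P = 8,082.4279 / 2,132.8672 = 3.78947 half-year periods.
In years: 3.78947 / 2 = 1.89473 years.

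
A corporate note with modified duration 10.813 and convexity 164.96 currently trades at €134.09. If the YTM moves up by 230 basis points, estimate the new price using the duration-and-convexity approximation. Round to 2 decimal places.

Duration effect: -D_mod·Δy = -10.813 × (+0.023) = -0.248699
Convexity effect: ½·C·(Δy)² = 0.5 × 164.96 × (0.023)² = +0.04363192
ΔP/P ≈ -0.248699 + 0.04363192 = -0.20506708
New price ≈ 134.09 × (1 - 0.20506708) = 106.5925552428.

€106.59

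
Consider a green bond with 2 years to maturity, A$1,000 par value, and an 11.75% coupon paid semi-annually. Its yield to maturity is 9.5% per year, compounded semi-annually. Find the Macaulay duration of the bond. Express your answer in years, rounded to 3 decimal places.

1.843 years

Periodic yield y = 0.0475. Discount each cash flow and weight by its period:
  t   CF        PV=CF/(1+0.0475)^t    t·PV
  1        58.75        56.0859        56.0859
  2        58.75        53.5426       107.0853
  3        58.75        51.1147       153.3441
  4     1,058.75       879.3814     3,517.5258
  Σ                  1,040.1247     3,834.0411
Price P = Σ PV = 1,040.1247.
Macaulay duration = Σ(t·PV) / P = 3,834.0411 / 1,040.1247 = 3.68614 half-year periods.
In years: 3.68614 / 2 = 1.84307 years.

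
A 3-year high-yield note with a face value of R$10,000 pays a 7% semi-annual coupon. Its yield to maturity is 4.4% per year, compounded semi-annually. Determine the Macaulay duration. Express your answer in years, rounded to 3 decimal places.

Periodic yield y = 0.022. Discount each cash flow and weight by its period:
  t   CF        PV=CF/(1+0.022)^t    t·PV
  1       350.00       342.4658       342.4658
  2       350.00       335.0937       670.1874
  3       350.00       327.8803       983.6410
  4       350.00       320.8222     1,283.2889
  5       350.00       313.9161     1,569.5804
  6    10,350.00     9,083.1184    54,498.7104
  Σ                 10,723.2965    59,347.8738
Price P = Σ PV = 10,723.2965.
Macaulay duration = Σ(t·PV) / P = 59,347.8738 / 10,723.2965 = 5.53448 half-year periods.
In years: 5.53448 / 2 = 2.76724 years.

2.767 years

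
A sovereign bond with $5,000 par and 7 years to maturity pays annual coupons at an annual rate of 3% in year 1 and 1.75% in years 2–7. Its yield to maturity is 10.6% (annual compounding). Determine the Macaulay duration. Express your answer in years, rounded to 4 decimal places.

6.4025 years

Periodic yield y = 0.106. Discount each cash flow and weight by its year:
  t   CF        PV=CF/(1+0.106)^t    t·PV
  1       150.00       135.6239       135.6239
  2        87.50        71.5316       143.0632
  3        87.50        64.6759       194.0278
  4        87.50        58.4773       233.9093
  5        87.50        52.8728       264.3641
  6        87.50        47.8054       286.8326
  7     5,087.50     2,513.1507    17,592.0550
  Σ                  2,944.1377    18,849.8758
Price P = Σ PV = 2,944.1377.
Macaulay duration = Σ(t·PV) / P = 18,849.8758 / 2,944.1377 = 6.40251 years.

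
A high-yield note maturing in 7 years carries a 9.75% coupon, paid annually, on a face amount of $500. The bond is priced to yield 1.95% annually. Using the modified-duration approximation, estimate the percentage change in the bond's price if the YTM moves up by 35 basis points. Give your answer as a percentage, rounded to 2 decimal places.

-1.96%

Periodic yield y = 0.0195. Modified duration first:
  t   CF        PV=CF/(1+0.0195)^t    t·PV
  1        48.75        47.8176        47.8176
  2        48.75        46.9030        93.8059
  3        48.75        46.0058       138.0175
  4        48.75        45.1259       180.5035
  5        48.75        44.2628       221.3138
  6        48.75        43.4161       260.4969
  7       548.75       479.3624     3,355.5365
  Σ                    752.8935     4,297.4916
P = 752.8935; D_Mac = 5.70797 yrs; D_mod = 5.70797/(1+0.0195) = 5.59879 yrs.
ΔP/P ≈ -D_mod · Δy = -5.59879 × (+0.0035) = -0.019596 = -1.9596%.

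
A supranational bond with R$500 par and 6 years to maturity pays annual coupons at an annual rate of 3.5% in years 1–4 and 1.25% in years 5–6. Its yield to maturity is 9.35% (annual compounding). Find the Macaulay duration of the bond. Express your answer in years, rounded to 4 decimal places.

5.4186 years

Periodic yield y = 0.0935. Discount each cash flow and weight by its year:
  t   CF        PV=CF/(1+0.0935)^t    t·PV
  1        17.50        16.0037        16.0037
  2        17.50        14.6353        29.2705
  3        17.50        13.3839        40.1516
  4        17.50        12.2395        48.9579
  5         6.25         3.9975        19.9874
  6       506.25       296.1095     1,776.6569
  Σ                    356.3692     1,931.0280
Price P = Σ PV = 356.3692.
Macaulay duration = Σ(t·PV) / P = 1,931.0280 / 356.3692 = 5.41862 years.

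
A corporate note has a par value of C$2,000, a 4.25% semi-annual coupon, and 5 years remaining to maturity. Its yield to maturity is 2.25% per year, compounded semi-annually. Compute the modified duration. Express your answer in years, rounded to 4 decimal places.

Periodic yield y = 0.01125. First find Macaulay duration:
  t   CF        PV=CF/(1+0.01125)^t    t·PV
  1        42.50        42.0272        42.0272
  2        42.50        41.5596        83.1193
  3        42.50        41.0973       123.2919
  4        42.50        40.6401       162.5604
  5        42.50        40.1880       200.9399
  6        42.50        39.7409       238.4454
  7        42.50        39.2988       275.0915
  8        42.50        38.8616       310.8928
  9        42.50        38.4293       345.8634
  10    2,042.50     1,826.3193    18,263.1934
  Σ                  2,188.1621    20,045.4253
P = 2,188.1621; Macaulay duration = 20,045.4253 / 2,188.1621 = 9.16085 half-year periods = 4.58043 years.
Modified duration = D_Mac / (1 + y) = 4.58043 / 1.01125 = 4.52947 years.

4.5295 years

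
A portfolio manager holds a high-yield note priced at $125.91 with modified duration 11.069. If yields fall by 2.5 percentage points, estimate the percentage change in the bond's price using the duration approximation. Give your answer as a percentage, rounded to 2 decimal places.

Duration approximation: ΔP/P ≈ -D_mod · Δy = -11.069 × (-0.025) = +0.276725.
As a percentage: +27.6725%.

+27.67%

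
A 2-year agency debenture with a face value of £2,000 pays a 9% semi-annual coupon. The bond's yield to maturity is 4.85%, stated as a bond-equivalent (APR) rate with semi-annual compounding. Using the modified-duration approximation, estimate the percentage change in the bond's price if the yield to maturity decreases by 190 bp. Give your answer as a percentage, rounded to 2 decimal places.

+3.49%

Periodic yield y = 0.02425. Modified duration first:
  t   CF        PV=CF/(1+0.02425)^t    t·PV
  1        90.00        87.8692        87.8692
  2        90.00        85.7888       171.5776
  3        90.00        83.7577       251.2730
  4     2,090.00     1,898.9888     7,595.9551
  Σ                  2,156.4044     8,106.6748
P = 2,156.4044; D_Mac = 3.75935 half-year periods = 1.87967 yrs; D_mod = 1.87967/(1+0.02425) = 1.83517 yrs.
ΔP/P ≈ -D_mod · Δy = -1.83517 × (-0.019) = +0.034868 = +3.4868%.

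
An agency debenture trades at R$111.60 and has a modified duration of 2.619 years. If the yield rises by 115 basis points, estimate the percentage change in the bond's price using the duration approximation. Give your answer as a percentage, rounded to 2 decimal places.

-3.01%

Duration approximation: ΔP/P ≈ -D_mod · Δy = -2.619 × (+0.0115) = -0.0301185.
As a percentage: -3.01185%.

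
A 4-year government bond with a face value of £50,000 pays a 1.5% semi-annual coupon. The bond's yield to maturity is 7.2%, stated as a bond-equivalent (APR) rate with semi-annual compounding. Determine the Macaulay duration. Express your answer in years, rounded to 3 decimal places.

Periodic yield y = 0.036. Discount each cash flow and weight by its period:
  t   CF        PV=CF/(1+0.036)^t    t·PV
  1       375.00       361.9691       361.9691
  2       375.00       349.3910       698.7821
  3       375.00       337.2500     1,011.7501
  4       375.00       325.5309     1,302.1237
  5       375.00       314.2190     1,571.0952
  6       375.00       303.3002     1,819.8014
  7       375.00       292.7608     2,049.3259
  8    50,375.00    37,960.9451   303,687.5605
  Σ                 40,245.3663   312,502.4078
Price P = Σ PV = 40,245.3663.
Macaulay duration = Σ(t·PV) / P = 312,502.4078 / 40,245.3663 = 7.76493 half-year periods.
In years: 7.76493 / 2 = 3.88246 years.

3.882 years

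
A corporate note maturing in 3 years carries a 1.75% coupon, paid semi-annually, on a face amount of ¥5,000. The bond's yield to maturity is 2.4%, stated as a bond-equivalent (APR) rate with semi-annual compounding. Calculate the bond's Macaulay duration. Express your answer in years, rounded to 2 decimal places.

2.93 years

Periodic yield y = 0.012. Discount each cash flow and weight by its period:
  t   CF        PV=CF/(1+0.012)^t    t·PV
  1        43.75        43.2312        43.2312
  2        43.75        42.7186        85.4372
  3        43.75        42.2121       126.6362
  4        43.75        41.7115       166.8461
  5        43.75        41.2169       206.0846
  6     5,043.75     4,695.3771    28,172.2626
  Σ                  4,906.4674    28,800.4978
Price P = Σ PV = 4,906.4674.
Macaulay duration = Σ(t·PV) / P = 28,800.4978 / 4,906.4674 = 5.86991 half-year periods.
In years: 5.86991 / 2 = 2.93495 years.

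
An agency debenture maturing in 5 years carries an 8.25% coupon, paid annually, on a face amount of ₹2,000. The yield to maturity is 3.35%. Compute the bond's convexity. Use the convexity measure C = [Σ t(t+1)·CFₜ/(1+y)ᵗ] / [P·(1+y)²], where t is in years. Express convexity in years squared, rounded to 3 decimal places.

With y = 0.0335:
  t   CF        PV=CF/(1+0.0335)^t    t·PV        t(t+1)·PV
  1       165.00       159.6517       159.6517         319.3033
  2       165.00       154.4767       308.9534         926.8602
  3       165.00       149.4695       448.4084       1,793.6337
  4       165.00       144.6245       578.4982       2,892.4910
  5     2,165.00     1,836.1387     9,180.6937      55,084.1625
  Σ                  2,444.3611    10,676.2054      61,016.4507
P = 2,444.3611.
Convexity = Σ t(t+1)·PV / [P·(1+y)²] = 61,016.4507 / (2,444.3611 × 1.068122) = 23.37010.

23.370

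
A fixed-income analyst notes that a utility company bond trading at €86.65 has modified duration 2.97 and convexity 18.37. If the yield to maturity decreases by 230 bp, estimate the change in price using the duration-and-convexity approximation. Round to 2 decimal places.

+€6.34

Duration effect: -D_mod·Δy = -2.97 × (-0.023) = +0.068310
Convexity effect: ½·C·(Δy)² = 0.5 × 18.37 × (-0.023)² = +0.004858865
ΔP/P ≈ +0.068310 + 0.004858865 = +0.073168865
ΔP ≈ 86.65 × (+0.073168865) = +6.34008215225.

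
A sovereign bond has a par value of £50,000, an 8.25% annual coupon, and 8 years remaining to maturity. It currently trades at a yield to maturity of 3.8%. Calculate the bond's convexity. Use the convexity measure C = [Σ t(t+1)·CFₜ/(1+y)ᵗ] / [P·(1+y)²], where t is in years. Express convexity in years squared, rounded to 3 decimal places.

With y = 0.038:
  t   CF        PV=CF/(1+0.038)^t    t·PV        t(t+1)·PV
  1     4,125.00     3,973.9884     3,973.9884       7,947.9769
  2     4,125.00     3,828.5052     7,657.0105      22,971.0314
  3     4,125.00     3,688.3480    11,065.0440      44,260.1762
  4     4,125.00     3,553.3218    14,213.2872      71,066.4358
  5     4,125.00     3,423.2387    17,116.1936     102,697.1615
  6     4,125.00     3,297.9178    19,787.5070     138,512.5492
  7     4,125.00     3,177.1848    22,240.2937     177,922.3497
  8    54,125.00    40,162.3467   321,298.7739   2,891,688.9651
  Σ                 65,104.8516   417,352.0983   3,457,066.6457
P = 65,104.8516.
Convexity = Σ t(t+1)·PV / [P·(1+y)²] = 3,457,066.6457 / (65,104.8516 × 1.077444) = 49.28329.

49.283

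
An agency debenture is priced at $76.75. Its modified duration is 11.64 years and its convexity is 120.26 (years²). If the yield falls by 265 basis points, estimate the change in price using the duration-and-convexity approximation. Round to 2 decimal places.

Duration effect: -D_mod·Δy = -11.64 × (-0.0265) = +0.308460
Convexity effect: ½·C·(Δy)² = 0.5 × 120.26 × (-0.0265)² = +0.0422262925
ΔP/P ≈ +0.308460 + 0.0422262925 = +0.3506862925
ΔP ≈ 76.75 × (+0.3506862925) = +26.915172949375.

+$26.92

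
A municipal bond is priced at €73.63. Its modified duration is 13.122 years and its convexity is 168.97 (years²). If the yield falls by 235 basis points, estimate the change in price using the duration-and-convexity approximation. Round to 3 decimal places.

+€26.140

Duration effect: -D_mod·Δy = -13.122 × (-0.0235) = +0.308367
Convexity effect: ½·C·(Δy)² = 0.5 × 168.97 × (-0.0235)² = +0.04665684125
ΔP/P ≈ +0.308367 + 0.04665684125 = +0.35502384125
ΔP ≈ 73.63 × (+0.35502384125) = +26.1404054312375.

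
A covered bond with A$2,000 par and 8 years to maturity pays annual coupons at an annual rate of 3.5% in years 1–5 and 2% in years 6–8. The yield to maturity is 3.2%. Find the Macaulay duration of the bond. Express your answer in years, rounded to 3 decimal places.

7.131 years

Periodic yield y = 0.032. Discount each cash flow and weight by its year:
  t   CF        PV=CF/(1+0.032)^t    t·PV
  1        70.00        67.8295        67.8295
  2        70.00        65.7262       131.4524
  3        70.00        63.6882       191.0646
  4        70.00        61.7134       246.8535
  5        70.00        59.7998       298.9989
  6        40.00        33.1117       198.6704
  7        40.00        32.0850       224.5950
  8     2,040.00     1,585.5962    12,684.7694
  Σ                  1,969.5499    14,044.2336
Price P = Σ PV = 1,969.5499.
Macaulay duration = Σ(t·PV) / P = 14,044.2336 / 1,969.5499 = 7.13068 years.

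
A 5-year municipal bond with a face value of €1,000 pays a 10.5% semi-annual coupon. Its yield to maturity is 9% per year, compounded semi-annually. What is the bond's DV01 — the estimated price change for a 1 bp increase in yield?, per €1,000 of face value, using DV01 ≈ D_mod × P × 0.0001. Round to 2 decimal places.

€0.41

Periodic yield y = 0.045.
  t   CF        PV=CF/(1+0.045)^t    t·PV
  1        52.50        50.2392        50.2392
  2        52.50        48.0758        96.1516
  3        52.50        46.0056       138.0167
  4        52.50        44.0245       176.0979
  5        52.50        42.1287       210.6434
  6        52.50        40.3145       241.8872
  7        52.50        38.5785       270.0495
  8        52.50        36.9172       295.3378
  9        52.50        35.3275       317.9473
  10    1,052.50       677.7339     6,777.3389
  Σ                  1,059.3454     8,573.7094
P = 1,059.3454; D_Mac = 8.09340 half-year periods = 4.04670 yrs; D_mod = 3.87244 yrs.
DV01 ≈ 3.87244 × 1,059.3454 × 0.0001 = 0.410225.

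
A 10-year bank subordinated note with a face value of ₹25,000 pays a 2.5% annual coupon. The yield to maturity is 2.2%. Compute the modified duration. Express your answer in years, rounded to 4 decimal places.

8.7936 years

Periodic yield y = 0.022. First find Macaulay duration:
  t   CF        PV=CF/(1+0.022)^t    t·PV
  1       625.00       611.5460       611.5460
  2       625.00       598.3816     1,196.7632
  3       625.00       585.5006     1,756.5017
  4       625.00       572.8968     2,291.5874
  5       625.00       560.5644     2,802.8222
  6       625.00       548.4975     3,290.9849
  7       625.00       536.6903     3,756.8321
  8       625.00       525.1373     4,201.0982
  9       625.00       513.8330     4,624.4966
  10   25,625.00    20,613.6509   206,136.5086
  Σ                 25,666.6983   230,669.1410
P = 25,666.6983; Macaulay duration = 230,669.1410 / 25,666.6983 = 8.98710 years.
Modified duration = D_Mac / (1 + y) = 8.98710 / 1.022 = 8.79364 years.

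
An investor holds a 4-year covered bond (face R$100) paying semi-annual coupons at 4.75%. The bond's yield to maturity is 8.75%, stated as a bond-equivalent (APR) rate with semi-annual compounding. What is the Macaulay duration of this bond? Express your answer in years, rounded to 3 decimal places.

Periodic yield y = 0.04375. Discount each cash flow and weight by its period:
  t   CF        PV=CF/(1+0.04375)^t    t·PV
  1        2.375         2.2754         2.2754
  2        2.375         2.1801         4.3601
  3        2.375         2.0887         6.2661
  4        2.375         2.0011         8.0046
  5        2.375         1.9173         9.5863
  6        2.375         1.8369        11.0214
  7        2.375         1.7599        12.3193
  8      102.375        72.6812       581.4495
  Σ                     86.7406       635.2827
Price P = Σ PV = 86.7406.
Macaulay duration = Σ(t·PV) / P = 635.2827 / 86.7406 = 7.32394 half-year periods.
In years: 7.32394 / 2 = 3.66197 years.

3.662 years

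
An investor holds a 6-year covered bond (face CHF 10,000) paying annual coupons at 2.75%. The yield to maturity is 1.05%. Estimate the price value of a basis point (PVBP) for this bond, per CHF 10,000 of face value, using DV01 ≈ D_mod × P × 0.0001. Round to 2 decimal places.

CHF 6.12

Periodic yield y = 0.0105.
  t   CF        PV=CF/(1+0.0105)^t    t·PV
  1       275.00       272.1425       272.1425
  2       275.00       269.3147       538.6294
  3       275.00       266.5163       799.5488
  4       275.00       263.7469     1,054.9877
  5       275.00       261.0064     1,305.0318
  6    10,275.00     9,650.8135    57,904.8811
  Σ                 10,983.5403    61,875.2214
P = 10,983.5403; D_Mac = 5.63345 yrs; D_mod = 5.57491 yrs.
DV01 ≈ 5.57491 × 10,983.5403 × 0.0001 = 6.123228.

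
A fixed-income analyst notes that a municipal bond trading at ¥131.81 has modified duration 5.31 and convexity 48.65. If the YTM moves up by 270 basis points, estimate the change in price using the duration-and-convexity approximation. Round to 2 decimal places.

Duration effect: -D_mod·Δy = -5.31 × (+0.027) = -0.143370
Convexity effect: ½·C·(Δy)² = 0.5 × 48.65 × (0.027)² = +0.017732925
ΔP/P ≈ -0.143370 + 0.017732925 = -0.125637075
ΔP ≈ 131.81 × (-0.125637075) = -16.56022285575.

-¥16.56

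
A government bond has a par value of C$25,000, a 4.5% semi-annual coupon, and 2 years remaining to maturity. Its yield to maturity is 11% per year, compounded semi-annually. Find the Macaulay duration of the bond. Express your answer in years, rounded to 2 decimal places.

1.93 years

Periodic yield y = 0.055. Discount each cash flow and weight by its period:
  t   CF        PV=CF/(1+0.055)^t    t·PV
  1       562.50       533.1754       533.1754
  2       562.50       505.3795     1,010.7590
  3       562.50       479.0327     1,437.0981
  4    25,562.50    20,634.4780    82,537.9120
  Σ                 22,152.0655    85,518.9444
Price P = Σ PV = 22,152.0655.
Macaulay duration = Σ(t·PV) / P = 85,518.9444 / 22,152.0655 = 3.86054 half-year periods.
In years: 3.86054 / 2 = 1.93027 years.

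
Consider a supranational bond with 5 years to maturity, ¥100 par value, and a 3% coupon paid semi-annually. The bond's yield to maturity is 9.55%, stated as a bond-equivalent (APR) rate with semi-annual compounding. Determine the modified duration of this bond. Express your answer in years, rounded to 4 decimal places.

4.4055 years

Periodic yield y = 0.04775. First find Macaulay duration:
  t   CF        PV=CF/(1+0.04775)^t    t·PV
  1         1.50         1.4316         1.4316
  2         1.50         1.3664         2.7328
  3         1.50         1.3041         3.9124
  4         1.50         1.2447         4.9788
  5         1.50         1.1880         5.9398
  6         1.50         1.1338         6.8029
  7         1.50         1.0822         7.5751
  8         1.50         1.0328         8.2627
  9         1.50         0.9858         8.8719
  10      101.50        63.6633       636.6333
  Σ                     74.4327       687.1412
P = 74.4327; Macaulay duration = 687.1412 / 74.4327 = 9.23171 half-year periods = 4.61586 years.
Modified duration = D_Mac / (1 + y) = 4.61586 / 1.04775 = 4.40549 years.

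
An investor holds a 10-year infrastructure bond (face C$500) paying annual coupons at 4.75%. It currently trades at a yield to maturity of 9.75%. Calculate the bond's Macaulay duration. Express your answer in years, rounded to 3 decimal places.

7.751 years

Periodic yield y = 0.0975. Discount each cash flow and weight by its year:
  t   CF        PV=CF/(1+0.0975)^t    t·PV
  1        23.75        21.6401        21.6401
  2        23.75        19.7176        39.4352
  3        23.75        17.9659        53.8978
  4        23.75        16.3699        65.4795
  5        23.75        14.9156        74.5780
  6        23.75        13.5905        81.5432
  7        23.75        12.3832        86.6822
  8        23.75        11.2831        90.2646
  9        23.75        10.2807        92.5263
  10      523.75       206.5755     2,065.7547
  Σ                    344.7221     2,671.8017
Price P = Σ PV = 344.7221.
Macaulay duration = Σ(t·PV) / P = 2,671.8017 / 344.7221 = 7.75060 years.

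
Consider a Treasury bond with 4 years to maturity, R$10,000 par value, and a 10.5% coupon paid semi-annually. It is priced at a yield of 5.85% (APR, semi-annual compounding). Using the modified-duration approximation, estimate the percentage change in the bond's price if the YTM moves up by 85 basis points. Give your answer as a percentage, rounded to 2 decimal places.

Periodic yield y = 0.02925. Modified duration first:
  t   CF        PV=CF/(1+0.02925)^t    t·PV
  1       525.00       510.0802       510.0802
  2       525.00       495.5843       991.1686
  3       525.00       481.5004     1,444.5013
  4       525.00       467.8168     1,871.2671
  5       525.00       454.5220     2,272.6101
  6       525.00       441.6051     2,649.6304
  7       525.00       429.0552     3,003.3864
  8    10,525.00     8,357.0904    66,856.7231
  Σ                 11,637.2544    79,599.3672
P = 11,637.2544; D_Mac = 6.84005 half-year periods = 3.42002 yrs; D_mod = 3.42002/(1+0.02925) = 3.32283 yrs.
ΔP/P ≈ -D_mod · Δy = -3.32283 × (+0.0085) = -0.028244 = -2.8244%.

-2.82%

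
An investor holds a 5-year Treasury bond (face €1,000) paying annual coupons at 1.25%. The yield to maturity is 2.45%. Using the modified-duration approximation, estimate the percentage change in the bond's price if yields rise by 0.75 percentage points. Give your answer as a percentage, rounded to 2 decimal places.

-3.57%

Periodic yield y = 0.0245. Modified duration first:
  t   CF        PV=CF/(1+0.0245)^t    t·PV
  1        12.50        12.2011        12.2011
  2        12.50        11.9093        23.8186
  3        12.50        11.6245        34.8735
  4        12.50        11.3465        45.3860
  5     1,012.50       897.0884     4,485.4418
  Σ                    944.1697     4,601.7209
P = 944.1697; D_Mac = 4.87383 yrs; D_mod = 4.87383/(1+0.0245) = 4.75727 yrs.
ΔP/P ≈ -D_mod · Δy = -4.75727 × (+0.0075) = -0.035680 = -3.5680%.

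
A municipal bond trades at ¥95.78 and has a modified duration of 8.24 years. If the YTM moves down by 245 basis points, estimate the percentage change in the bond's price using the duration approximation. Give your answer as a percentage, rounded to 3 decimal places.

Duration approximation: ΔP/P ≈ -D_mod · Δy = -8.24 × (-0.0245) = +0.201880.
As a percentage: +20.1880%.

+20.188%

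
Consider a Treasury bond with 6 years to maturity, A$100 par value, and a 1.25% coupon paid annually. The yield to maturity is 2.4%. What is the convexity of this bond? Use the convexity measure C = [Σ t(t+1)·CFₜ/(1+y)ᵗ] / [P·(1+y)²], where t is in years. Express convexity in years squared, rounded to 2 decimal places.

With y = 0.024:
  t   CF        PV=CF/(1+0.024)^t    t·PV        t(t+1)·PV
  1         1.25         1.2207         1.2207           2.4414
  2         1.25         1.1921         2.3842           7.1526
  3         1.25         1.1642         3.4925          13.9698
  4         1.25         1.1369         4.5475          22.7374
  5         1.25         1.1102         5.5511          33.3067
  6       101.25        87.8204       526.9223       3,688.4558
  Σ                     93.6444       544.1182       3,768.0637
P = 93.6444.
Convexity = Σ t(t+1)·PV / [P·(1+y)²] = 3,768.0637 / (93.6444 × 1.048576) = 38.37394.

38.37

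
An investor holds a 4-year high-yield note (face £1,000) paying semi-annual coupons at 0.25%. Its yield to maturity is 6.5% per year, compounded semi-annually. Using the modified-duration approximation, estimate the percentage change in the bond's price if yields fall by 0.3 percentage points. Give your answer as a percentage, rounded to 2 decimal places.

+1.16%

Periodic yield y = 0.0325. Modified duration first:
  t   CF        PV=CF/(1+0.0325)^t    t·PV
  1         1.25         1.2107         1.2107
  2         1.25         1.1725         2.3451
  3         1.25         1.1356         3.4069
  4         1.25         1.0999         4.3996
  5         1.25         1.0653         5.3264
  6         1.25         1.0317         6.1904
  7         1.25         0.9993         6.9948
  8     1,001.25       775.2148     6,201.7183
  Σ                    782.9298     6,231.5921
P = 782.9298; D_Mac = 7.95932 half-year periods = 3.97966 yrs; D_mod = 3.97966/(1+0.0325) = 3.85439 yrs.
ΔP/P ≈ -D_mod · Δy = -3.85439 × (-0.003) = +0.011563 = +1.1563%.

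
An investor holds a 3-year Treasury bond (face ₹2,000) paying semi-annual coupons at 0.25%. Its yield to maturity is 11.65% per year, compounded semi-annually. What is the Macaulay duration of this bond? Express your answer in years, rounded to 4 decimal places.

Periodic yield y = 0.05825. Discount each cash flow and weight by its period:
  t   CF        PV=CF/(1+0.05825)^t    t·PV
  1         2.50         2.3624         2.3624
  2         2.50         2.2324         4.4647
  3         2.50         2.1095         6.3284
  4         2.50         1.9934         7.9735
  5         2.50         1.8836         9.4182
  6     2,002.50     1,425.7483     8,554.4898
  Σ                  1,436.3295     8,585.0370
Price P = Σ PV = 1,436.3295.
Macaulay duration = Σ(t·PV) / P = 8,585.0370 / 1,436.3295 = 5.97707 half-year periods.
In years: 5.97707 / 2 = 2.98853 years.

2.9885 years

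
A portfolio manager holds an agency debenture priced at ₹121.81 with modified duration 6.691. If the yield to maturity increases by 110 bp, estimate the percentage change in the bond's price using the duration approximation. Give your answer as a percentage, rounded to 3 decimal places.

Duration approximation: ΔP/P ≈ -D_mod · Δy = -6.691 × (+0.011) = -0.073601.
As a percentage: -7.3601%.

-7.360%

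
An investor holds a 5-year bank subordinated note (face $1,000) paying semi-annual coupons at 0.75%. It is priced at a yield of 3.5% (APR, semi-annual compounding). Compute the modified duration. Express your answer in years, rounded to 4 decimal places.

Periodic yield y = 0.0175. First find Macaulay duration:
  t   CF        PV=CF/(1+0.0175)^t    t·PV
  1         3.75         3.6855         3.6855
  2         3.75         3.6221         7.2442
  3         3.75         3.5598        10.6795
  4         3.75         3.4986        13.9944
  5         3.75         3.4384        17.1921
  6         3.75         3.3793        20.2757
  7         3.75         3.3212        23.2481
  8         3.75         3.2640        26.1123
  9         3.75         3.2079        28.8711
  10    1,003.75       843.8813     8,438.8133
  Σ                    874.8582     8,590.1163
P = 874.8582; Macaulay duration = 8,590.1163 / 874.8582 = 9.81887 half-year periods = 4.90943 years.
Modified duration = D_Mac / (1 + y) = 4.90943 / 1.0175 = 4.82500 years.

4.8250 years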